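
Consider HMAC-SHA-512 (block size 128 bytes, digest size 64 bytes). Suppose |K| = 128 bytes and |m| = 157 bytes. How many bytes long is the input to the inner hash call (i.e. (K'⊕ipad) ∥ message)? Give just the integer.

285

Key is 128 ≤ 128 bytes, zero-padded: |K'| = 128.
Inner input = (K'⊕ipad) ∥ m → 128 + 157 = 285 bytes.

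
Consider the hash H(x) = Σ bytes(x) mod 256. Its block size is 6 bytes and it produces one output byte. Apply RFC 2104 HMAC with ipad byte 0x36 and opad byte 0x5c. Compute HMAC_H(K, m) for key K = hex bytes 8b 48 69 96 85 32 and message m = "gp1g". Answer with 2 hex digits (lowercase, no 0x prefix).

91

Key hex bytes 8b 48 69 96 85 32 is exactly B = 6 bytes: K' = 8b 48 69 96 85 32.
K' ⊕ ipad = bd 7e 5f a0 b3 04.  K' ⊕ opad = d7 14 35 ca d9 6e.
Inner input = (K'⊕ipad) ∥ m = bd 7e 5f a0 b3 04 ∥ 67 70 31 67.
Inner hash: sum = 189+126+95+160+179+4+103+112+49+103 = 1120; mod 256 = 96 → 60.
Outer input = (K'⊕opad) ∥ inner = d7 14 35 ca d9 6e ∥ 60.
Outer hash (tag): sum = 215+20+53+202+217+110+96 = 913; mod 256 = 145 → 91.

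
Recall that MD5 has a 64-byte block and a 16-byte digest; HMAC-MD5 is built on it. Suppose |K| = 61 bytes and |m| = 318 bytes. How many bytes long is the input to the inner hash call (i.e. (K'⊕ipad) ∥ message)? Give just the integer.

Key is 61 ≤ 64 bytes, zero-padded: |K'| = 64.
Inner input = (K'⊕ipad) ∥ m → 64 + 318 = 382 bytes.

382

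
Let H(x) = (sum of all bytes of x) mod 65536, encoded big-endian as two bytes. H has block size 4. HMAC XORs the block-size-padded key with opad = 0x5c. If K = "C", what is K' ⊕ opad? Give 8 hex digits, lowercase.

1f5c5c5c

Key "C" = 43 is 1 byte ≤ B = 4; zero-pad to 4 bytes: K' = 43 00 00 00.
XOR each byte with 0x5c: 43⊕5c=1f, 00⊕5c=5c, 00⊕5c=5c, 00⊕5c=5c.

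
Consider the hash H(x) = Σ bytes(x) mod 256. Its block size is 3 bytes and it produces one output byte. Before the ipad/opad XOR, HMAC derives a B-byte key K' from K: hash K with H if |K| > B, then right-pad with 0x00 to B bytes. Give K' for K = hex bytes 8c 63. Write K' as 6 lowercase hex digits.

8c6300

Key hex bytes 8c 63 is 2 bytes ≤ B = 3; zero-pad to 3 bytes: K' = 8c 63 00.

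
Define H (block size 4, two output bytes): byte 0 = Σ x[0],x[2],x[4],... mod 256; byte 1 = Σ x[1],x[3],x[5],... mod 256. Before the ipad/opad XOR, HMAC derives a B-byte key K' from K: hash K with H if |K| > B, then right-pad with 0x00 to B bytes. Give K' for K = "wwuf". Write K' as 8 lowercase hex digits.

77777566

Key "wwuf" = 77 77 75 66 is exactly B = 4 bytes: K' = 77 77 75 66.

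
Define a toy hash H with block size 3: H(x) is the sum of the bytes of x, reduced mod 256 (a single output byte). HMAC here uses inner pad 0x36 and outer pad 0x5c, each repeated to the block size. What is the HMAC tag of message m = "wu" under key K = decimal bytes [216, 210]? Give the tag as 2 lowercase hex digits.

Key decimal bytes [216, 210] = d8 d2 is 2 bytes ≤ B = 3; zero-pad to 3 bytes: K' = d8 d2 00.
K' ⊕ ipad = ee e4 36.  K' ⊕ opad = 84 8e 5c.
Inner input = (K'⊕ipad) ∥ m = ee e4 36 ∥ 77 75.
Inner hash: sum = 238+228+54+119+117 = 756; mod 256 = 244 → f4.
Outer input = (K'⊕opad) ∥ inner = 84 8e 5c ∥ f4.
Outer hash (tag): sum = 132+142+92+244 = 610; mod 256 = 98 → 62.

62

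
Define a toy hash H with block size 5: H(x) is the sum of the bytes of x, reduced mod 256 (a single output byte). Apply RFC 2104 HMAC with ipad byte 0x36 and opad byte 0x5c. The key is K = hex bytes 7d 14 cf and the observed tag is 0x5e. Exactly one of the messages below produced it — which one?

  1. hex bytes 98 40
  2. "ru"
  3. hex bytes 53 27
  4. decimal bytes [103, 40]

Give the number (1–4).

Key hex bytes 7d 14 cf is 3 bytes ≤ B = 5; zero-pad to 5 bytes: K' = 7d 14 cf 00 00.
K' ⊕ ipad = 4b 22 f9 36 36; K' ⊕ opad = 21 48 93 5c 5c.
m1: inner = H(4b 22 f9 36 36 98 40) = aa; tag = H(21 48 93 5c 5c aa) = 5e ← matches
m2: inner = H(4b 22 f9 36 36 72 75) = b9; tag = H(21 48 93 5c 5c b9) = 6d
m3: inner = H(4b 22 f9 36 36 53 27) = 4c; tag = H(21 48 93 5c 5c 4c) = 00
m4: inner = H(4b 22 f9 36 36 67 28) = 61; tag = H(21 48 93 5c 5c 61) = 15

1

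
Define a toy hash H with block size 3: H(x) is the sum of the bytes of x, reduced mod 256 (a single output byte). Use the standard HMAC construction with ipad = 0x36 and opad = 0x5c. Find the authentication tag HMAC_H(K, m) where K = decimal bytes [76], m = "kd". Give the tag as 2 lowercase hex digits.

Key decimal bytes [76] = 4c is 1 byte ≤ B = 3; zero-pad to 3 bytes: K' = 4c 00 00.
K' ⊕ ipad = 7a 36 36.  K' ⊕ opad = 10 5c 5c.
Inner input = (K'⊕ipad) ∥ m = 7a 36 36 ∥ 6b 64.
Inner hash: sum = 122+54+54+107+100 = 437; mod 256 = 181 → b5.
Outer input = (K'⊕opad) ∥ inner = 10 5c 5c ∥ b5.
Outer hash (tag): sum = 16+92+92+181 = 381; mod 256 = 125 → 7d.

7d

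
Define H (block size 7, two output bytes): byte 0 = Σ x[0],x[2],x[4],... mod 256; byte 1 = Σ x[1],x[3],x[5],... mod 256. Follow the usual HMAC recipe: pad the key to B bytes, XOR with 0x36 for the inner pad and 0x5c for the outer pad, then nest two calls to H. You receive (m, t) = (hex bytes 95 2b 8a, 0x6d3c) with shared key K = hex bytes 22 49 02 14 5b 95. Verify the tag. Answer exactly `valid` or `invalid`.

Key hex bytes 22 49 02 14 5b 95 is 6 bytes ≤ B = 7; zero-pad to 7 bytes: K' = 22 49 02 14 5b 95 00.
K' ⊕ ipad = 14 7f 34 22 6d a3 36; K' ⊕ opad = 7e 15 5e 48 07 c9 5c.
Inner hash: even-index sum = 278 mod 256 = 22; odd-index sum = 611 mod 256 = 99 → 16 63.
Outer hash (recomputed tag): even-index sum = 418 mod 256 = 162; odd-index sum = 316 mod 256 = 60 → a2 3c.
Recomputed tag = a23c; claimed = 6d3c → mismatch.

invalid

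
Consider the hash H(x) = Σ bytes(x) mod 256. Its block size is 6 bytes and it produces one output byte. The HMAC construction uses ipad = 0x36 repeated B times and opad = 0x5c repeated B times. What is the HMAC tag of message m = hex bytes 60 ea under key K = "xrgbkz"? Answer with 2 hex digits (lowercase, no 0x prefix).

52

Key "xrgbkz" = 78 72 67 62 6b 7a is exactly B = 6 bytes: K' = 78 72 67 62 6b 7a.
K' ⊕ ipad = 4e 44 51 54 5d 4c.  K' ⊕ opad = 24 2e 3b 3e 37 26.
Inner input = (K'⊕ipad) ∥ m = 4e 44 51 54 5d 4c ∥ 60 ea.
Inner hash: sum = 78+68+81+84+93+76+96+234 = 810; mod 256 = 42 → 2a.
Outer input = (K'⊕opad) ∥ inner = 24 2e 3b 3e 37 26 ∥ 2a.
Outer hash (tag): sum = 36+46+59+62+55+38+42 = 338; mod 256 = 82 → 52.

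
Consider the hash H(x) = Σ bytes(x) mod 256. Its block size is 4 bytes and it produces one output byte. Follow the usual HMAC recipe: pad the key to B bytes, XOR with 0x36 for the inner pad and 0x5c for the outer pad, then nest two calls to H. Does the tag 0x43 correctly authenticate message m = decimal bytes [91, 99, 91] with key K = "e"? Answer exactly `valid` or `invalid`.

Key "e" = 65 is 1 byte ≤ B = 4; zero-pad to 4 bytes: K' = 65 00 00 00.
K' ⊕ ipad = 53 36 36 36; K' ⊕ opad = 39 5c 5c 5c.
Inner hash: sum = 83+54+54+54+91+99+91 = 526; mod 256 = 14 → 0e.
Outer hash (recomputed tag): sum = 57+92+92+92+14 = 347; mod 256 = 91 → 5b.
Recomputed tag = 5b; claimed = 43 → mismatch.

invalid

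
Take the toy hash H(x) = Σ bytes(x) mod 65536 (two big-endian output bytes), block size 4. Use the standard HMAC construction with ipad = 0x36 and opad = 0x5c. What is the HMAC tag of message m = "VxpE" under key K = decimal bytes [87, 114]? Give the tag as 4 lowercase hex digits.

Key decimal bytes [87, 114] = 57 72 is 2 bytes ≤ B = 4; zero-pad to 4 bytes: K' = 57 72 00 00.
K' ⊕ ipad = 61 44 36 36.  K' ⊕ opad = 0b 2e 5c 5c.
Inner input = (K'⊕ipad) ∥ m = 61 44 36 36 ∥ 56 78 70 45.
Inner hash: sum = 97+68+54+54+86+120+112+69 = 660 → 02 94.
Outer input = (K'⊕opad) ∥ inner = 0b 2e 5c 5c ∥ 02 94.
Outer hash (tag): sum = 11+46+92+92+2+148 = 391 → 01 87.

0187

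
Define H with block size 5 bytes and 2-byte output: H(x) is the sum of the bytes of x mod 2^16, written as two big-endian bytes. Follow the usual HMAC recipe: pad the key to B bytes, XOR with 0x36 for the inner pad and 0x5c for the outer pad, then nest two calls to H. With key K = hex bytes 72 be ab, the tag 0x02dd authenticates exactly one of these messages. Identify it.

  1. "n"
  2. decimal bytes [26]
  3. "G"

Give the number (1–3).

Key hex bytes 72 be ab is 3 bytes ≤ B = 5; zero-pad to 5 bytes: K' = 72 be ab 00 00.
K' ⊕ ipad = 44 88 9d 36 36; K' ⊕ opad = 2e e2 f7 5c 5c.
m1: inner = H(44 88 9d 36 36 6e) = 02 43; tag = H(2e e2 f7 5c 5c 02 43) = 0304
m2: inner = H(44 88 9d 36 36 1a) = 01 ef; tag = H(2e e2 f7 5c 5c 01 ef) = 03af
m3: inner = H(44 88 9d 36 36 47) = 02 1c; tag = H(2e e2 f7 5c 5c 02 1c) = 02dd ← matches

3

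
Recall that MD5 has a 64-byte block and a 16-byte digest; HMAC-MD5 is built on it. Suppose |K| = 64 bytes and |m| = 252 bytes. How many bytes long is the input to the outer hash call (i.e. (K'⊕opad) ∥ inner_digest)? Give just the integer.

Key is 64 ≤ 64 bytes, zero-padded: |K'| = 64.
Outer input = (K'⊕opad) ∥ H(inner) → 64 + 16 = 80 bytes.

80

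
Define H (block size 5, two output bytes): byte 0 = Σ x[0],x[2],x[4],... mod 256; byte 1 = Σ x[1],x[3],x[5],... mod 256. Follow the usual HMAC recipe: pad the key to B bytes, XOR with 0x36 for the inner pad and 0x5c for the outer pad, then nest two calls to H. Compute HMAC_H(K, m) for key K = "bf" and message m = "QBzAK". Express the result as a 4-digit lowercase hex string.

92d9

Key "bf" = 62 66 is 2 bytes ≤ B = 5; zero-pad to 5 bytes: K' = 62 66 00 00 00.
K' ⊕ ipad = 54 50 36 36 36.  K' ⊕ opad = 3e 3a 5c 5c 5c.
Inner input = (K'⊕ipad) ∥ m = 54 50 36 36 36 ∥ 51 42 7a 41 4b.
Inner hash: even-index sum = 323 mod 256 = 67; odd-index sum = 412 mod 256 = 156 → 43 9c.
Outer input = (K'⊕opad) ∥ inner = 3e 3a 5c 5c 5c ∥ 43 9c.
Outer hash (tag): even-index sum = 402 mod 256 = 146; odd-index sum = 217 mod 256 = 217 → 92 d9.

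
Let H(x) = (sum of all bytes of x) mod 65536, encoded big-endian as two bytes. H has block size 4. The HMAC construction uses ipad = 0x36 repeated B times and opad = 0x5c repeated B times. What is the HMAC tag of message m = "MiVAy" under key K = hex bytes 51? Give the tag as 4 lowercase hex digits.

Key hex bytes 51 is 1 byte ≤ B = 4; zero-pad to 4 bytes: K' = 51 00 00 00.
K' ⊕ ipad = 67 36 36 36.  K' ⊕ opad = 0d 5c 5c 5c.
Inner input = (K'⊕ipad) ∥ m = 67 36 36 36 ∥ 4d 69 56 41 79.
Inner hash: sum = 103+54+54+54+77+105+86+65+121 = 719 → 02 cf.
Outer input = (K'⊕opad) ∥ inner = 0d 5c 5c 5c ∥ 02 cf.
Outer hash (tag): sum = 13+92+92+92+2+207 = 498 → 01 f2.

01f2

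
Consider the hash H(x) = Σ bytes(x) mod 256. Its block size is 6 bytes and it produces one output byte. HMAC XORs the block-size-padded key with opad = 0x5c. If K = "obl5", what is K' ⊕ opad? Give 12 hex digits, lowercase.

Key "obl5" = 6f 62 6c 35 is 4 bytes ≤ B = 6; zero-pad to 6 bytes: K' = 6f 62 6c 35 00 00.
XOR each byte with 0x5c: 6f⊕5c=33, 62⊕5c=3e, 6c⊕5c=30, 35⊕5c=69, 00⊕5c=5c, 00⊕5c=5c.

333e30695c5c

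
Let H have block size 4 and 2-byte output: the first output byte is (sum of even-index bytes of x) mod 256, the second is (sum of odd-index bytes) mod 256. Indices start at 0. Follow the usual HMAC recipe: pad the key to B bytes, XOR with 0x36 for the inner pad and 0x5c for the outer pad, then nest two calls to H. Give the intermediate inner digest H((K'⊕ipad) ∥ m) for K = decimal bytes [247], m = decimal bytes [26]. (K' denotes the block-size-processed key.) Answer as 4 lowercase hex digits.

116c

Key decimal bytes [247] = f7 is 1 byte ≤ B = 4; zero-pad to 4 bytes: K' = f7 00 00 00.
K' ⊕ ipad = c1 36 36 36.
Inner input = c1 36 36 36 ∥ 1a.
Inner hash: even-index sum = 273 mod 256 = 17; odd-index sum = 108 mod 256 = 108 → 11 6c.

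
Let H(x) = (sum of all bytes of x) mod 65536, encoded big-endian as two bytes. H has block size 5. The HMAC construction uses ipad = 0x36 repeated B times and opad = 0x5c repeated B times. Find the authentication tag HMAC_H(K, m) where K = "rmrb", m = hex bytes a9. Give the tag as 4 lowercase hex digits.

Key "rmrb" = 72 6d 72 62 is 4 bytes ≤ B = 5; zero-pad to 5 bytes: K' = 72 6d 72 62 00.
K' ⊕ ipad = 44 5b 44 54 36.  K' ⊕ opad = 2e 31 2e 3e 5c.
Inner input = (K'⊕ipad) ∥ m = 44 5b 44 54 36 ∥ a9.
Inner hash: sum = 68+91+68+84+54+169 = 534 → 02 16.
Outer input = (K'⊕opad) ∥ inner = 2e 31 2e 3e 5c ∥ 02 16.
Outer hash (tag): sum = 46+49+46+62+92+2+22 = 319 → 01 3f.

013f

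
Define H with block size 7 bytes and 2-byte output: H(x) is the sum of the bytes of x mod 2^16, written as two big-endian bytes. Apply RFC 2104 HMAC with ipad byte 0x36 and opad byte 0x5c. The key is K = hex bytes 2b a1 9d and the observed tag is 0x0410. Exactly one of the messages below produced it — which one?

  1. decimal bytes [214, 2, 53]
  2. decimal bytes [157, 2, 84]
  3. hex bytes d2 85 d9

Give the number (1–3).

3

Key hex bytes 2b a1 9d is 3 bytes ≤ B = 7; zero-pad to 7 bytes: K' = 2b a1 9d 00 00 00 00.
K' ⊕ ipad = 1d 97 ab 36 36 36 36; K' ⊕ opad = 77 fd c1 5c 5c 5c 5c.
m1: inner = H(1d 97 ab 36 36 36 36 d6 02 35) = 03 44; tag = H(77 fd c1 5c 5c 5c 5c 03 44) = 03ec
m2: inner = H(1d 97 ab 36 36 36 36 9d 02 54) = 03 2a; tag = H(77 fd c1 5c 5c 5c 5c 03 2a) = 03d2
m3: inner = H(1d 97 ab 36 36 36 36 d2 85 d9) = 04 67; tag = H(77 fd c1 5c 5c 5c 5c 04 67) = 0410 ← matches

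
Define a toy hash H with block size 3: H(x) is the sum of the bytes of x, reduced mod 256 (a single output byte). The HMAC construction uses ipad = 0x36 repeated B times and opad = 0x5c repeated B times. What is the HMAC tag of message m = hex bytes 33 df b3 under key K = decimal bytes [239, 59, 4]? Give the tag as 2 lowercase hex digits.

4f

Key decimal bytes [239, 59, 4] = ef 3b 04 is exactly B = 3 bytes: K' = ef 3b 04.
K' ⊕ ipad = d9 0d 32.  K' ⊕ opad = b3 67 58.
Inner input = (K'⊕ipad) ∥ m = d9 0d 32 ∥ 33 df b3.
Inner hash: sum = 217+13+50+51+223+179 = 733; mod 256 = 221 → dd.
Outer input = (K'⊕opad) ∥ inner = b3 67 58 ∥ dd.
Outer hash (tag): sum = 179+103+88+221 = 591; mod 256 = 79 → 4f.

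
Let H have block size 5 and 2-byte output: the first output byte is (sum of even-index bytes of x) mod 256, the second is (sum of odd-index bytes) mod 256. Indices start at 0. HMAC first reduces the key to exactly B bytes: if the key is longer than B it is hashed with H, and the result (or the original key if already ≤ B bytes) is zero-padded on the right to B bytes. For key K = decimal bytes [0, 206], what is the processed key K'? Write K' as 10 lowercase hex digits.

Key decimal bytes [0, 206] = 00 ce is 2 bytes ≤ B = 5; zero-pad to 5 bytes: K' = 00 ce 00 00 00.

00ce000000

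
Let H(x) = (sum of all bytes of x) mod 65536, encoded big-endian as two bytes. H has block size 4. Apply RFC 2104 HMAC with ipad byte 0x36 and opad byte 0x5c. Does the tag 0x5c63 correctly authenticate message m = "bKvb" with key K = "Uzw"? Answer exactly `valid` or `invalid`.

Key "Uzw" = 55 7a 77 is 3 bytes ≤ B = 4; zero-pad to 4 bytes: K' = 55 7a 77 00.
K' ⊕ ipad = 63 4c 41 36; K' ⊕ opad = 09 26 2b 5c.
Inner hash: sum = 99+76+65+54+98+75+118+98 = 683 → 02 ab.
Outer hash (recomputed tag): sum = 9+38+43+92+2+171 = 355 → 01 63.
Recomputed tag = 0163; claimed = 5c63 → mismatch.

invalid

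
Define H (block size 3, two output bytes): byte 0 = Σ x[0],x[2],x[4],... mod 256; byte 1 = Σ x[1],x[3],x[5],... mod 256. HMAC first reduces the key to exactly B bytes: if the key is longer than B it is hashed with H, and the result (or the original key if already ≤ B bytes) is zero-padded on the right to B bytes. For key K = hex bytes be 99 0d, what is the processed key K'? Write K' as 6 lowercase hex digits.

be990d

Key hex bytes be 99 0d is exactly B = 3 bytes: K' = be 99 0d.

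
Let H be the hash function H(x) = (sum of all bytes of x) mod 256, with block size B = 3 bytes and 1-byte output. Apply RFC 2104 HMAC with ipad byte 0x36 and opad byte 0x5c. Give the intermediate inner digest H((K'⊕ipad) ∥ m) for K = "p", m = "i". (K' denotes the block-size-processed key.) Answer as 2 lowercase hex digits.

Key "p" = 70 is 1 byte ≤ B = 3; zero-pad to 3 bytes: K' = 70 00 00.
K' ⊕ ipad = 46 36 36.
Inner input = 46 36 36 ∥ 69.
Inner hash: sum = 70+54+54+105 = 283; mod 256 = 27 → 1b.

1b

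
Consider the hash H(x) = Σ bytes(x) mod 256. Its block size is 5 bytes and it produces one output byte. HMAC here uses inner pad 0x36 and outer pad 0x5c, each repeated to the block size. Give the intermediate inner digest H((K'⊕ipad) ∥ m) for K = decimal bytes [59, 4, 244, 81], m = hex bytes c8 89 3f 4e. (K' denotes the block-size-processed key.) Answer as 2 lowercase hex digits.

7c

Key decimal bytes [59, 4, 244, 81] = 3b 04 f4 51 is 4 bytes ≤ B = 5; zero-pad to 5 bytes: K' = 3b 04 f4 51 00.
K' ⊕ ipad = 0d 32 c2 67 36.
Inner input = 0d 32 c2 67 36 ∥ c8 89 3f 4e.
Inner hash: sum = 13+50+194+103+54+200+137+63+78 = 892; mod 256 = 124 → 7c.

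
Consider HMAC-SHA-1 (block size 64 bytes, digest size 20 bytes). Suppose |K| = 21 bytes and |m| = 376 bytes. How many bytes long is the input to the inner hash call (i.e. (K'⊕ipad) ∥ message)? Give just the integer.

440

Key is 21 ≤ 64 bytes, zero-padded: |K'| = 64.
Inner input = (K'⊕ipad) ∥ m → 64 + 376 = 440 bytes.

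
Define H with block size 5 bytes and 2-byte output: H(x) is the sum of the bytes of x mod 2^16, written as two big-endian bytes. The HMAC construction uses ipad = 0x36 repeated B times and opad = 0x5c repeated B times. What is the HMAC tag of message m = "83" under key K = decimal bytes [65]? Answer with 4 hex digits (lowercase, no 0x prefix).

0248

Key decimal bytes [65] = 41 is 1 byte ≤ B = 5; zero-pad to 5 bytes: K' = 41 00 00 00 00.
K' ⊕ ipad = 77 36 36 36 36.  K' ⊕ opad = 1d 5c 5c 5c 5c.
Inner input = (K'⊕ipad) ∥ m = 77 36 36 36 36 ∥ 38 33.
Inner hash: sum = 119+54+54+54+54+56+51 = 442 → 01 ba.
Outer input = (K'⊕opad) ∥ inner = 1d 5c 5c 5c 5c ∥ 01 ba.
Outer hash (tag): sum = 29+92+92+92+92+1+186 = 584 → 02 48.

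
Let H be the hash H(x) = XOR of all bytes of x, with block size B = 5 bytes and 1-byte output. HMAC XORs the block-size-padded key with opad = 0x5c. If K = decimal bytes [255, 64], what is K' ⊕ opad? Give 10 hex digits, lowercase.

a31c5c5c5c

Key decimal bytes [255, 64] = ff 40 is 2 bytes ≤ B = 5; zero-pad to 5 bytes: K' = ff 40 00 00 00.
XOR each byte with 0x5c: ff⊕5c=a3, 40⊕5c=1c, 00⊕5c=5c, 00⊕5c=5c, 00⊕5c=5c.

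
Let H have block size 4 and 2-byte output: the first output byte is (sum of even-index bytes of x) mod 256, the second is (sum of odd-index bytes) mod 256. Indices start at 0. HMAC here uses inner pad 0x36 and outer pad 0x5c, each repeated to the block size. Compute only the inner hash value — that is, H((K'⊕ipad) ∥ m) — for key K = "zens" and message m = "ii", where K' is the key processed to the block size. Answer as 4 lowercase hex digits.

Key "zens" = 7a 65 6e 73 is exactly B = 4 bytes: K' = 7a 65 6e 73.
K' ⊕ ipad = 4c 53 58 45.
Inner input = 4c 53 58 45 ∥ 69 69.
Inner hash: even-index sum = 269 mod 256 = 13; odd-index sum = 257 mod 256 = 1 → 0d 01.

0d01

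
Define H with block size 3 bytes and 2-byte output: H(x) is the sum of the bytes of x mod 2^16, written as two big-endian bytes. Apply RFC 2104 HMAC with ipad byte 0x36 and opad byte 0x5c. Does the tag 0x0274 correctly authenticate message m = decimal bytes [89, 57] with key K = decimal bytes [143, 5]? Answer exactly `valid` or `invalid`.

Key decimal bytes [143, 5] = 8f 05 is 2 bytes ≤ B = 3; zero-pad to 3 bytes: K' = 8f 05 00.
K' ⊕ ipad = b9 33 36; K' ⊕ opad = d3 59 5c.
Inner hash: sum = 185+51+54+89+57 = 436 → 01 b4.
Outer hash (recomputed tag): sum = 211+89+92+1+180 = 573 → 02 3d.
Recomputed tag = 023d; claimed = 0274 → mismatch.

invalid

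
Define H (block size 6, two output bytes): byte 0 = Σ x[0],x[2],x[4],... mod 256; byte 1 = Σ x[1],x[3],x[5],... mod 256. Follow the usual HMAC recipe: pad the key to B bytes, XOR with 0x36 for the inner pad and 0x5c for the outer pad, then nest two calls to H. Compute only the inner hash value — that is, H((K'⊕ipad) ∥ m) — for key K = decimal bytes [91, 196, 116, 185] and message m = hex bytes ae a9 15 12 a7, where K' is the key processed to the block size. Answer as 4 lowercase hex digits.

Key decimal bytes [91, 196, 116, 185] = 5b c4 74 b9 is 4 bytes ≤ B = 6; zero-pad to 6 bytes: K' = 5b c4 74 b9 00 00.
K' ⊕ ipad = 6d f2 42 8f 36 36.
Inner input = 6d f2 42 8f 36 36 ∥ ae a9 15 12 a7.
Inner hash: even-index sum = 591 mod 256 = 79; odd-index sum = 626 mod 256 = 114 → 4f 72.

4f72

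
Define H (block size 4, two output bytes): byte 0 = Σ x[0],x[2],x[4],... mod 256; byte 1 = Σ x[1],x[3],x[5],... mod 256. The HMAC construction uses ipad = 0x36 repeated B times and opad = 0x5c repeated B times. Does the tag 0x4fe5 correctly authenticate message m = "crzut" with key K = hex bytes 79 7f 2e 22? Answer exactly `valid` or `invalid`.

valid

Key hex bytes 79 7f 2e 22 is exactly B = 4 bytes: K' = 79 7f 2e 22.
K' ⊕ ipad = 4f 49 18 14; K' ⊕ opad = 25 23 72 7e.
Inner hash: even-index sum = 440 mod 256 = 184; odd-index sum = 324 mod 256 = 68 → b8 44.
Outer hash (recomputed tag): even-index sum = 335 mod 256 = 79; odd-index sum = 229 mod 256 = 229 → 4f e5.
Recomputed tag = 4fe5; claimed = 4fe5 → match.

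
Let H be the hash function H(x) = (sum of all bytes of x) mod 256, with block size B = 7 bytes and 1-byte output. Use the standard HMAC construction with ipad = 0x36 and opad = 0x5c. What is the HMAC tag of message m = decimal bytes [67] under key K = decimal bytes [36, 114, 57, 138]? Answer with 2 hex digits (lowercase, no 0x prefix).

fb

Key decimal bytes [36, 114, 57, 138] = 24 72 39 8a is 4 bytes ≤ B = 7; zero-pad to 7 bytes: K' = 24 72 39 8a 00 00 00.
K' ⊕ ipad = 12 44 0f bc 36 36 36.  K' ⊕ opad = 78 2e 65 d6 5c 5c 5c.
Inner input = (K'⊕ipad) ∥ m = 12 44 0f bc 36 36 36 ∥ 43.
Inner hash: sum = 18+68+15+188+54+54+54+67 = 518; mod 256 = 6 → 06.
Outer input = (K'⊕opad) ∥ inner = 78 2e 65 d6 5c 5c 5c ∥ 06.
Outer hash (tag): sum = 120+46+101+214+92+92+92+6 = 763; mod 256 = 251 → fb.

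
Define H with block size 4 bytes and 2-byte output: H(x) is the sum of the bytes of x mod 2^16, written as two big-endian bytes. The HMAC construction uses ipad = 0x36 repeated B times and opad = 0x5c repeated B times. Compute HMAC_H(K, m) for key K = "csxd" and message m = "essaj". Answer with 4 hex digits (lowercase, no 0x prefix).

Key "csxd" = 63 73 78 64 is exactly B = 4 bytes: K' = 63 73 78 64.
K' ⊕ ipad = 55 45 4e 52.  K' ⊕ opad = 3f 2f 24 38.
Inner input = (K'⊕ipad) ∥ m = 55 45 4e 52 ∥ 65 73 73 61 6a.
Inner hash: sum = 85+69+78+82+101+115+115+97+106 = 848 → 03 50.
Outer input = (K'⊕opad) ∥ inner = 3f 2f 24 38 ∥ 03 50.
Outer hash (tag): sum = 63+47+36+56+3+80 = 285 → 01 1d.

011d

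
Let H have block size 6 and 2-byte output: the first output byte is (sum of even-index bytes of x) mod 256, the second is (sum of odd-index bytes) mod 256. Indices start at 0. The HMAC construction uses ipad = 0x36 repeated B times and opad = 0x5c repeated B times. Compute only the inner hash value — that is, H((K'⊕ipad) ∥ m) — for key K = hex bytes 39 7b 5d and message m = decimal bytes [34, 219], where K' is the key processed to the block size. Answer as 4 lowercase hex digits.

d294

Key hex bytes 39 7b 5d is 3 bytes ≤ B = 6; zero-pad to 6 bytes: K' = 39 7b 5d 00 00 00.
K' ⊕ ipad = 0f 4d 6b 36 36 36.
Inner input = 0f 4d 6b 36 36 36 ∥ 22 db.
Inner hash: even-index sum = 210 mod 256 = 210; odd-index sum = 404 mod 256 = 148 → d2 94.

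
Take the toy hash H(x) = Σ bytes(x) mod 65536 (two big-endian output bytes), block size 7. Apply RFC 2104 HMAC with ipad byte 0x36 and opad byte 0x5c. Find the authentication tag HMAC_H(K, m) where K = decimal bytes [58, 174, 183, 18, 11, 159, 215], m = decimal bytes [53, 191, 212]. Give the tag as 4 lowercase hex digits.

0512

Key decimal bytes [58, 174, 183, 18, 11, 159, 215] = 3a ae b7 12 0b 9f d7 is exactly B = 7 bytes: K' = 3a ae b7 12 0b 9f d7.
K' ⊕ ipad = 0c 98 81 24 3d a9 e1.  K' ⊕ opad = 66 f2 eb 4e 57 c3 8b.
Inner input = (K'⊕ipad) ∥ m = 0c 98 81 24 3d a9 e1 ∥ 35 bf d4.
Inner hash: sum = 12+152+129+36+61+169+225+53+191+212 = 1240 → 04 d8.
Outer input = (K'⊕opad) ∥ inner = 66 f2 eb 4e 57 c3 8b ∥ 04 d8.
Outer hash (tag): sum = 102+242+235+78+87+195+139+4+216 = 1298 → 05 12.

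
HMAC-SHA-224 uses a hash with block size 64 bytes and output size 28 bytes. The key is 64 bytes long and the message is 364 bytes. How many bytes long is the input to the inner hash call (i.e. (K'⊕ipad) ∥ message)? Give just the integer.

428

Key is 64 ≤ 64 bytes, zero-padded: |K'| = 64.
Inner input = (K'⊕ipad) ∥ m → 64 + 364 = 428 bytes.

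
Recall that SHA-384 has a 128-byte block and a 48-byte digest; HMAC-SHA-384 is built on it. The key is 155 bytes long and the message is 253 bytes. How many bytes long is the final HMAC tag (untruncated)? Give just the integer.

The tag is one SHA-384 digest: 48 bytes.

48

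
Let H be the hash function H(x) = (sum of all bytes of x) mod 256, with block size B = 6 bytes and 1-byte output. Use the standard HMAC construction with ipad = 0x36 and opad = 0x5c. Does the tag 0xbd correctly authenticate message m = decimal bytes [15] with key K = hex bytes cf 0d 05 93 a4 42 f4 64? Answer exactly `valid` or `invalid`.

Key hex bytes cf 0d 05 93 a4 42 f4 64 is 8 bytes > B = 6, so hash it first: H(key) = b2, then zero-pad to 6 bytes: K' = b2 00 00 00 00 00.
K' ⊕ ipad = 84 36 36 36 36 36; K' ⊕ opad = ee 5c 5c 5c 5c 5c.
Inner hash: sum = 132+54+54+54+54+54+15 = 417; mod 256 = 161 → a1.
Outer hash (recomputed tag): sum = 238+92+92+92+92+92+161 = 859; mod 256 = 91 → 5b.
Recomputed tag = 5b; claimed = bd → mismatch.

invalid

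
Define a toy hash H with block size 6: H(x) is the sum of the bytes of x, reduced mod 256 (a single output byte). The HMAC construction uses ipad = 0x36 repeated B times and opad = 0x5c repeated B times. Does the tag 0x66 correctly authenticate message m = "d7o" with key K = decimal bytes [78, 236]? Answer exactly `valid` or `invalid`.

Key decimal bytes [78, 236] = 4e ec is 2 bytes ≤ B = 6; zero-pad to 6 bytes: K' = 4e ec 00 00 00 00.
K' ⊕ ipad = 78 da 36 36 36 36; K' ⊕ opad = 12 b0 5c 5c 5c 5c.
Inner hash: sum = 120+218+54+54+54+54+100+55+111 = 820; mod 256 = 52 → 34.
Outer hash (recomputed tag): sum = 18+176+92+92+92+92+52 = 614; mod 256 = 102 → 66.
Recomputed tag = 66; claimed = 66 → match.

valid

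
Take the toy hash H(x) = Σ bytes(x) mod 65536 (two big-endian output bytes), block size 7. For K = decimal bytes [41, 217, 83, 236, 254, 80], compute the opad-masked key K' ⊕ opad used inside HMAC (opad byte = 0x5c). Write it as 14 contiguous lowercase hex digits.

Key decimal bytes [41, 217, 83, 236, 254, 80] = 29 d9 53 ec fe 50 is 6 bytes ≤ B = 7; zero-pad to 7 bytes: K' = 29 d9 53 ec fe 50 00.
XOR each byte with 0x5c: 29⊕5c=75, d9⊕5c=85, 53⊕5c=0f, ec⊕5c=b0, fe⊕5c=a2, 50⊕5c=0c, 00⊕5c=5c.

75850fb0a20c5c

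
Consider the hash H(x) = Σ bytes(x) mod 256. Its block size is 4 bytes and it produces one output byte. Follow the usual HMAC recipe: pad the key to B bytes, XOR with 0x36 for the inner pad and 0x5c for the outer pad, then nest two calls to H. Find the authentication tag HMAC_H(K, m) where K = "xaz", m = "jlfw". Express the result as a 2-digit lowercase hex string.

bd

Key "xaz" = 78 61 7a is 3 bytes ≤ B = 4; zero-pad to 4 bytes: K' = 78 61 7a 00.
K' ⊕ ipad = 4e 57 4c 36.  K' ⊕ opad = 24 3d 26 5c.
Inner input = (K'⊕ipad) ∥ m = 4e 57 4c 36 ∥ 6a 6c 66 77.
Inner hash: sum = 78+87+76+54+106+108+102+119 = 730; mod 256 = 218 → da.
Outer input = (K'⊕opad) ∥ inner = 24 3d 26 5c ∥ da.
Outer hash (tag): sum = 36+61+38+92+218 = 445; mod 256 = 189 → bd.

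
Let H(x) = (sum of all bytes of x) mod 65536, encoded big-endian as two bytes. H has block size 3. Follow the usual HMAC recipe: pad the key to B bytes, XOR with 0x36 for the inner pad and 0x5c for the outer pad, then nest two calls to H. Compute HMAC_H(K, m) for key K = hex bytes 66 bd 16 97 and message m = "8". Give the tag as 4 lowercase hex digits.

Key hex bytes 66 bd 16 97 is 4 bytes > B = 3, so hash it first: H(key) = 01 d0, then zero-pad to 3 bytes: K' = 01 d0 00.
K' ⊕ ipad = 37 e6 36.  K' ⊕ opad = 5d 8c 5c.
Inner input = (K'⊕ipad) ∥ m = 37 e6 36 ∥ 38.
Inner hash: sum = 55+230+54+56 = 395 → 01 8b.
Outer input = (K'⊕opad) ∥ inner = 5d 8c 5c ∥ 01 8b.
Outer hash (tag): sum = 93+140+92+1+139 = 465 → 01 d1.

01d1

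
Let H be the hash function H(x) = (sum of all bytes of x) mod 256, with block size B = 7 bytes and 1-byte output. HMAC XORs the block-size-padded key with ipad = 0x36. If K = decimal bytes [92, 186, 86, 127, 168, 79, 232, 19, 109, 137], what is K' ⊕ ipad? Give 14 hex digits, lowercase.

Key decimal bytes [92, 186, 86, 127, 168, 79, 232, 19, 109, 137] = 5c ba 56 7f a8 4f e8 13 6d 89 is 10 bytes > B = 7, so hash it first: H(key) = d3, then zero-pad to 7 bytes: K' = d3 00 00 00 00 00 00.
XOR each byte with 0x36: d3⊕36=e5, 00⊕36=36, 00⊕36=36, 00⊕36=36, 00⊕36=36, 00⊕36=36, 00⊕36=36.

e5363636363636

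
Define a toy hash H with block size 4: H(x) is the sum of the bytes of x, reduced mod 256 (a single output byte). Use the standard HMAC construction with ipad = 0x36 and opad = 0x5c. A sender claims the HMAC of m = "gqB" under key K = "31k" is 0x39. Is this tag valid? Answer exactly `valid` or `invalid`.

invalid

Key "31k" = 33 31 6b is 3 bytes ≤ B = 4; zero-pad to 4 bytes: K' = 33 31 6b 00.
K' ⊕ ipad = 05 07 5d 36; K' ⊕ opad = 6f 6d 37 5c.
Inner hash: sum = 5+7+93+54+103+113+66 = 441; mod 256 = 185 → b9.
Outer hash (recomputed tag): sum = 111+109+55+92+185 = 552; mod 256 = 40 → 28.
Recomputed tag = 28; claimed = 39 → mismatch.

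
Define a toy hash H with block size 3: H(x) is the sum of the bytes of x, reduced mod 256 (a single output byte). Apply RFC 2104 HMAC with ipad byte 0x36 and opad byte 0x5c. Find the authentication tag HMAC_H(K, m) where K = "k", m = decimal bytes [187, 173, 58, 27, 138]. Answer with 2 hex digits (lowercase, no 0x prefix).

ff

Key "k" = 6b is 1 byte ≤ B = 3; zero-pad to 3 bytes: K' = 6b 00 00.
K' ⊕ ipad = 5d 36 36.  K' ⊕ opad = 37 5c 5c.
Inner input = (K'⊕ipad) ∥ m = 5d 36 36 ∥ bb ad 3a 1b 8a.
Inner hash: sum = 93+54+54+187+173+58+27+138 = 784; mod 256 = 16 → 10.
Outer input = (K'⊕opad) ∥ inner = 37 5c 5c ∥ 10.
Outer hash (tag): sum = 55+92+92+16 = 255 → ff.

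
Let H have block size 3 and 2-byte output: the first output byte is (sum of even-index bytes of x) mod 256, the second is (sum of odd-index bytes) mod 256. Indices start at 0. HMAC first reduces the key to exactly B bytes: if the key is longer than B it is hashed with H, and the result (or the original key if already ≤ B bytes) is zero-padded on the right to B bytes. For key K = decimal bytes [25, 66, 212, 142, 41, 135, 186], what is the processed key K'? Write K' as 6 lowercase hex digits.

d05700

|K| = 7 > B = 3, so first hash the key.
H(K): even-index sum = 464 mod 256 = 208; odd-index sum = 343 mod 256 = 87 → d0 57.
Zero-pad H(K) = d0 57 to 3 bytes: K' = d0 57 00.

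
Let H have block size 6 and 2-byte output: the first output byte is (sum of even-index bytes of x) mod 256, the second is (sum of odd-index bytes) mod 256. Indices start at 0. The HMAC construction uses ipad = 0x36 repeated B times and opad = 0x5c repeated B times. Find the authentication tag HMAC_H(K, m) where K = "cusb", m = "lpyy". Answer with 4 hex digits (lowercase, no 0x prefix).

7f79

Key "cusb" = 63 75 73 62 is 4 bytes ≤ B = 6; zero-pad to 6 bytes: K' = 63 75 73 62 00 00.
K' ⊕ ipad = 55 43 45 54 36 36.  K' ⊕ opad = 3f 29 2f 3e 5c 5c.
Inner input = (K'⊕ipad) ∥ m = 55 43 45 54 36 36 ∥ 6c 70 79 79.
Inner hash: even-index sum = 437 mod 256 = 181; odd-index sum = 438 mod 256 = 182 → b5 b6.
Outer input = (K'⊕opad) ∥ inner = 3f 29 2f 3e 5c 5c ∥ b5 b6.
Outer hash (tag): even-index sum = 383 mod 256 = 127; odd-index sum = 377 mod 256 = 121 → 7f 79.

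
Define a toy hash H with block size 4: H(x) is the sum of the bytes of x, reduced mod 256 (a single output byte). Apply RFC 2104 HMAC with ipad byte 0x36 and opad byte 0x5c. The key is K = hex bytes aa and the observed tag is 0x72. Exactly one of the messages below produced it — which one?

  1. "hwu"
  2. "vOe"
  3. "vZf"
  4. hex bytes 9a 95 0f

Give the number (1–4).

2

Key hex bytes aa is 1 byte ≤ B = 4; zero-pad to 4 bytes: K' = aa 00 00 00.
K' ⊕ ipad = 9c 36 36 36; K' ⊕ opad = f6 5c 5c 5c.
m1: inner = H(9c 36 36 36 68 77 75) = 92; tag = H(f6 5c 5c 5c 92) = 9c
m2: inner = H(9c 36 36 36 76 4f 65) = 68; tag = H(f6 5c 5c 5c 68) = 72 ← matches
m3: inner = H(9c 36 36 36 76 5a 66) = 74; tag = H(f6 5c 5c 5c 74) = 7e
m4: inner = H(9c 36 36 36 9a 95 0f) = 7c; tag = H(f6 5c 5c 5c 7c) = 86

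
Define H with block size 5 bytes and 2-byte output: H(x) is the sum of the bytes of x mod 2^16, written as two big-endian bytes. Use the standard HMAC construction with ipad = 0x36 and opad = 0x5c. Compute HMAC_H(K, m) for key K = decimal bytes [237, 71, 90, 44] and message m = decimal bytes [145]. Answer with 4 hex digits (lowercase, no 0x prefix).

Key decimal bytes [237, 71, 90, 44] = ed 47 5a 2c is 4 bytes ≤ B = 5; zero-pad to 5 bytes: K' = ed 47 5a 2c 00.
K' ⊕ ipad = db 71 6c 1a 36.  K' ⊕ opad = b1 1b 06 70 5c.
Inner input = (K'⊕ipad) ∥ m = db 71 6c 1a 36 ∥ 91.
Inner hash: sum = 219+113+108+26+54+145 = 665 → 02 99.
Outer input = (K'⊕opad) ∥ inner = b1 1b 06 70 5c ∥ 02 99.
Outer hash (tag): sum = 177+27+6+112+92+2+153 = 569 → 02 39.

0239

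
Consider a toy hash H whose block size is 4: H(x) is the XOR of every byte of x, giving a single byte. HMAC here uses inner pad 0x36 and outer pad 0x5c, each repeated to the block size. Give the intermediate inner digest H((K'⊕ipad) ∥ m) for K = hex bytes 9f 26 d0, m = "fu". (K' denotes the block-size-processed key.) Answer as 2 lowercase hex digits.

Key hex bytes 9f 26 d0 is 3 bytes ≤ B = 4; zero-pad to 4 bytes: K' = 9f 26 d0 00.
K' ⊕ ipad = a9 10 e6 36.
Inner input = a9 10 e6 36 ∥ 66 75.
Inner hash: XOR a9⊕10⊕e6⊕36⊕66⊕75 = 7a.

7a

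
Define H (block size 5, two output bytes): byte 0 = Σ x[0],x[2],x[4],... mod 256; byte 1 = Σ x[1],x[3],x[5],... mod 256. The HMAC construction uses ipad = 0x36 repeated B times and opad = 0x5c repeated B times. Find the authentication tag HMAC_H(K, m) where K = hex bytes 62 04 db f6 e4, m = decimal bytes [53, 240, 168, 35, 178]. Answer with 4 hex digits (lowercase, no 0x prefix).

Key hex bytes 62 04 db f6 e4 is exactly B = 5 bytes: K' = 62 04 db f6 e4.
K' ⊕ ipad = 54 32 ed c0 d2.  K' ⊕ opad = 3e 58 87 aa b8.
Inner input = (K'⊕ipad) ∥ m = 54 32 ed c0 d2 ∥ 35 f0 a8 23 b2.
Inner hash: even-index sum = 806 mod 256 = 38; odd-index sum = 641 mod 256 = 129 → 26 81.
Outer input = (K'⊕opad) ∥ inner = 3e 58 87 aa b8 ∥ 26 81.
Outer hash (tag): even-index sum = 510 mod 256 = 254; odd-index sum = 296 mod 256 = 40 → fe 28.

fe28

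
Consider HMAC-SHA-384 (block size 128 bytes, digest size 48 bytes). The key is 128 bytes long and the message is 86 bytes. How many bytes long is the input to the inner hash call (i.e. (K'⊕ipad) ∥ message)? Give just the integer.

Key is 128 ≤ 128 bytes, zero-padded: |K'| = 128.
Inner input = (K'⊕ipad) ∥ m → 128 + 86 = 214 bytes.

214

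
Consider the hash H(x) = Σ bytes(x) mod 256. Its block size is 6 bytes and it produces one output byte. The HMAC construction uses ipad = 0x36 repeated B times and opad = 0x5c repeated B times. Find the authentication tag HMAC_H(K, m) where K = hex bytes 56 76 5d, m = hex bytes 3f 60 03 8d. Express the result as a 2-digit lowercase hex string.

Key hex bytes 56 76 5d is 3 bytes ≤ B = 6; zero-pad to 6 bytes: K' = 56 76 5d 00 00 00.
K' ⊕ ipad = 60 40 6b 36 36 36.  K' ⊕ opad = 0a 2a 01 5c 5c 5c.
Inner input = (K'⊕ipad) ∥ m = 60 40 6b 36 36 36 ∥ 3f 60 03 8d.
Inner hash: sum = 96+64+107+54+54+54+63+96+3+141 = 732; mod 256 = 220 → dc.
Outer input = (K'⊕opad) ∥ inner = 0a 2a 01 5c 5c 5c ∥ dc.
Outer hash (tag): sum = 10+42+1+92+92+92+220 = 549; mod 256 = 37 → 25.

25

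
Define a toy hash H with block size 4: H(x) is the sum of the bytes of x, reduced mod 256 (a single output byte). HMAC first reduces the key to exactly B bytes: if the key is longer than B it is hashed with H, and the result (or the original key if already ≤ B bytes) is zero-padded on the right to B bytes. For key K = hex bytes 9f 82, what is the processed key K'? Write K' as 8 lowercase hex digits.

Key hex bytes 9f 82 is 2 bytes ≤ B = 4; zero-pad to 4 bytes: K' = 9f 82 00 00.

9f820000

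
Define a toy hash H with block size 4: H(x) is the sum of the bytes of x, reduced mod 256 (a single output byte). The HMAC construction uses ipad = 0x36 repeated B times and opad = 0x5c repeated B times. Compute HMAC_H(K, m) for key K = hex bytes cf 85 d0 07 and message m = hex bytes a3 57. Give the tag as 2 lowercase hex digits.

Key hex bytes cf 85 d0 07 is exactly B = 4 bytes: K' = cf 85 d0 07.
K' ⊕ ipad = f9 b3 e6 31.  K' ⊕ opad = 93 d9 8c 5b.
Inner input = (K'⊕ipad) ∥ m = f9 b3 e6 31 ∥ a3 57.
Inner hash: sum = 249+179+230+49+163+87 = 957; mod 256 = 189 → bd.
Outer input = (K'⊕opad) ∥ inner = 93 d9 8c 5b ∥ bd.
Outer hash (tag): sum = 147+217+140+91+189 = 784; mod 256 = 16 → 10.

10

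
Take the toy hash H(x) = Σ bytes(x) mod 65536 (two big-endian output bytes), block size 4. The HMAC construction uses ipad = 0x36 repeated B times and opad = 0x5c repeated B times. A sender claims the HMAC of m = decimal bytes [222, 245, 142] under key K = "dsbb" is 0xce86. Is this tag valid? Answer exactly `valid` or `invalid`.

Key "dsbb" = 64 73 62 62 is exactly B = 4 bytes: K' = 64 73 62 62.
K' ⊕ ipad = 52 45 54 54; K' ⊕ opad = 38 2f 3e 3e.
Inner hash: sum = 82+69+84+84+222+245+142 = 928 → 03 a0.
Outer hash (recomputed tag): sum = 56+47+62+62+3+160 = 390 → 01 86.
Recomputed tag = 0186; claimed = ce86 → mismatch.

invalid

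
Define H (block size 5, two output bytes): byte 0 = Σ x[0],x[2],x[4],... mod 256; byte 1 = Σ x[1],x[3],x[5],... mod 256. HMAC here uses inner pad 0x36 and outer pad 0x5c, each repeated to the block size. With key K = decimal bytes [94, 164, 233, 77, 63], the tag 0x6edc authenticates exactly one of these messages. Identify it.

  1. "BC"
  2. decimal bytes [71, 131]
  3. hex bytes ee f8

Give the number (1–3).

Key decimal bytes [94, 164, 233, 77, 63] = 5e a4 e9 4d 3f is exactly B = 5 bytes: K' = 5e a4 e9 4d 3f.
K' ⊕ ipad = 68 92 df 7b 09; K' ⊕ opad = 02 f8 b5 11 63.
m1: inner = H(68 92 df 7b 09 42 43) = 93 4f; tag = H(02 f8 b5 11 63 93 4f) = 699c
m2: inner = H(68 92 df 7b 09 47 83) = d3 54; tag = H(02 f8 b5 11 63 d3 54) = 6edc ← matches
m3: inner = H(68 92 df 7b 09 ee f8) = 48 fb; tag = H(02 f8 b5 11 63 48 fb) = 1551

2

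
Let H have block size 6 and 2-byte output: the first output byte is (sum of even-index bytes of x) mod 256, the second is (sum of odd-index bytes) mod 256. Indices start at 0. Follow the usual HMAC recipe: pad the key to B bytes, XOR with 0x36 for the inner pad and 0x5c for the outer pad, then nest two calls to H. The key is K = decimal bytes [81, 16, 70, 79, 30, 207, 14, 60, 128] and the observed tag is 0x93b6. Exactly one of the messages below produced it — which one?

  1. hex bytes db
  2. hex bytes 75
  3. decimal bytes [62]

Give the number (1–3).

Key decimal bytes [81, 16, 70, 79, 30, 207, 14, 60, 128] = 51 10 46 4f 1e cf 0e 3c 80 is 9 bytes > B = 6, so hash it first: H(key) = 43 6a, then zero-pad to 6 bytes: K' = 43 6a 00 00 00 00.
K' ⊕ ipad = 75 5c 36 36 36 36; K' ⊕ opad = 1f 36 5c 5c 5c 5c.
m1: inner = H(75 5c 36 36 36 36 db) = bc c8; tag = H(1f 36 5c 5c 5c 5c bc c8) = 93b6 ← matches
m2: inner = H(75 5c 36 36 36 36 75) = 56 c8; tag = H(1f 36 5c 5c 5c 5c 56 c8) = 2db6
m3: inner = H(75 5c 36 36 36 36 3e) = 1f c8; tag = H(1f 36 5c 5c 5c 5c 1f c8) = f6b6

1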